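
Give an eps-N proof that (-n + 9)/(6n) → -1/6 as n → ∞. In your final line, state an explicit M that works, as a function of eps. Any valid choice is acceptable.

M = (3/2)/eps

Let eps > 0. For n ≥ 1, |(-n + 9)/(6n) + 1/6| = |54|/(6(6n)) = 54/(6(6n)).
Since 6n ≥ 6n for n ≥ 1, this is ≤ 54/(6·6n) = (3/2)/n.
So |(-n + 9)/(6n) + 1/6| < eps whenever n > (3/2)/eps.
Take M = (3/2)/eps. If n > M then |(-n + 9)/(6n) + 1/6| ≤ (3/2)/n < eps.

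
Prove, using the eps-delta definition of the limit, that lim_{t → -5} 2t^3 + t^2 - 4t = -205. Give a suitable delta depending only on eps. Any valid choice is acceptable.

delta = min(2, eps/202)

Fix eps > 0. We want delta > 0 such that 0 < |t + 5| < delta implies |(2t^3 + t^2 - 4t) + 205| < eps.
(2t^3 + t^2 - 4t) + 205 = 2t^3 + t^2 - 4t + 205 = (t + 5)(2t^2 - 9t + 41).
So |(2t^3 + t^2 - 4t) + 205| = |t + 5|·|2t^2 - 9t + 41|.
Require delta ≤ 2. Then |t + 5| < 2 gives |t| < 7, and by the triangle inequality |2t^2 - 9t + 41| ≤ 2·7^2 + 9·7 + 41 = 202.
Hence |(2t^3 + t^2 - 4t) + 205| ≤ 202|t + 5| < eps provided |t + 5| < eps/202.
Choosing delta = min(2, eps/202) ensures both conditions, hence |(2t^3 + t^2 - 4t) + 205| < eps.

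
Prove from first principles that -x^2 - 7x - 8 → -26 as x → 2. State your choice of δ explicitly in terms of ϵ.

Let ϵ > 0 be given. We want δ > 0 such that 0 < |x − 2| < δ implies |(-x^2 - 7x - 8) + 26| < ϵ.
(-x^2 - 7x - 8) + 26 = -x^2 - 7x + 18 = (x − 2)(-x - 9).
So |(-x^2 - 7x - 8) + 26| = |x − 2|·|-x - 9|.
Assume first that |x − 2| < 1, so |x| < 3. Then |-x - 9| ≤ 3 + 9 = 12.
Hence |(-x^2 - 7x - 8) + 26| ≤ 12|x − 2| < ϵ provided |x − 2| < ϵ/12.
Choosing δ = min(1, ϵ/12) ensures both conditions, hence |(-x^2 - 7x - 8) + 26| < ϵ.

δ = min(1, ϵ/12)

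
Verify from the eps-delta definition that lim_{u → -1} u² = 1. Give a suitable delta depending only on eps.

Let eps > 0 be given. We seek delta > 0 with 0 < |u + 1| < delta ⇒ |u² − 1| < eps.
Factor: u² − 1 = (u + 1)(u - 1), so |u² − 1| = |u + 1|·|u - 1|.
Impose delta ≤ 1 so that |u| < 2; then |u - 1| ≤ 3.
Hence |u² − 1| ≤ 3|u + 1|, which is < eps once |u + 1| < eps/3.
Take delta = min(1, eps/3). If 0 < |u + 1| < delta then both bounds hold and |u² − 1| ≤ 3|u + 1| < 3·(eps/3) = eps.

delta = min(1, eps/3)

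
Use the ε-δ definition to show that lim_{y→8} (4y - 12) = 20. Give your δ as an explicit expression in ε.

δ = ε/4

Suppose ε > 0. We need δ > 0 so that 0 < |y − 8| < δ implies |(4y - 12) − 20| < ε.
Since (4y - 12) − 20 = 4(y − 8), we have |(4y - 12) − 20| = 4|y − 8|.
So 4|y − 8| < ε exactly when |y − 8| < ε/4.
Choosing δ = ε/4 gives |(4y - 12) − 20| = 4|y − 8| < ε whenever |y − 8| < δ.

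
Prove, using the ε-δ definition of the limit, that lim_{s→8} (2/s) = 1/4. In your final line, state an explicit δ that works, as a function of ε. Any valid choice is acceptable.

Let ε > 0 be given. We seek δ > 0 such that 0 < |s − 8| < δ implies |2/s − (1/4)| < ε.
|2/s − (1/4)| = 2·|8 − s|/(8·|s|) = 2|s − 8|/(8|s|).
Restrict δ ≤ 4. Then |s − 8| < 4 gives |s| > 4, so 8|s| > 32.
Then |2/s − (1/4)| < 2|s − 8|/32, which is < ε when |s − 8| < 16ε.
Take δ = min(4, 16ε). Then 0 < |s − 8| < δ gives both |s − 8| < 4 and |s − 8| < 16ε, so |2/s − (1/4)| < ε.

δ = min(4, 16ε)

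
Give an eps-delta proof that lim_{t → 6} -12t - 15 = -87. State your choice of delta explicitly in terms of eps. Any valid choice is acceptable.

delta = eps/12

Let eps > 0. We need delta > 0 so that 0 < |t − 6| < delta implies |(-12t - 15) + 87| < eps.
|(-12t - 15) + 87| = |-12t + 72| = 12|t − 6|.
Thus it suffices that |t − 6| < eps/12.
Take delta = eps/12. If 0 < |t − 6| < delta then |(-12t - 15) + 87| = 12|t − 6| < 12·(eps/12) = eps.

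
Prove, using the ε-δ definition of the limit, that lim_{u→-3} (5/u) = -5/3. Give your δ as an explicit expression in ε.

δ = min(3/2, (9/10)ε)

Fix ε > 0. We seek δ > 0 such that 0 < |u + 3| < δ implies |5/u + 5/3| < ε.
|5/u + 5/3| = 5·|-3 − u|/(3·|u|) = 5|u + 3|/(3|u|).
Require δ ≤ 3/2 so that |u| > 3 − 3/2 = 3/2, hence 3|u| > 9/2.
Then |5/u + 5/3| < 5|u + 3|/(9/2), which is < ε when |u + 3| < (9/10)ε.
Take δ = min(3/2, (9/10)ε). Then 0 < |u + 3| < δ gives both |u + 3| < 3/2 and |u + 3| < (9/10)ε, so |5/u + 5/3| < ε.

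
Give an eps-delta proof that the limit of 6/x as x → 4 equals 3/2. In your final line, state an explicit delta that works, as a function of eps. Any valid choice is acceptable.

Let eps > 0. We seek delta > 0 such that 0 < |x − 4| < delta implies |6/x − (3/2)| < eps.
|6/x − (3/2)| = 6·|4 − x|/(4·|x|) = 6|x − 4|/(4|x|).
Restrict delta ≤ 2. Then |x − 4| < 2 gives |x| > 2, so 4|x| > 8.
Then |6/x − (3/2)| < 6|x − 4|/8, which is < eps when |x − 4| < (4/3)eps.
Take delta = min(2, (4/3)eps). Then 0 < |x − 4| < delta gives both |x − 4| < 2 and |x − 4| < (4/3)eps, so |6/x − (3/2)| < eps.

delta = min(2, (4/3)eps)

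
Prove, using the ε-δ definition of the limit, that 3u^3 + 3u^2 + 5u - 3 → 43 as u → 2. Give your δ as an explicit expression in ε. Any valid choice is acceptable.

Let ε > 0 be given. We want δ > 0 such that 0 < |u − 2| < δ implies |(3u^3 + 3u^2 + 5u - 3) − 43| < ε.
(3u^3 + 3u^2 + 5u - 3) − 43 = 3u^3 + 3u^2 + 5u - 46 = (u − 2)(3u^2 + 9u + 23).
So |(3u^3 + 3u^2 + 5u - 3) − 43| = |u − 2|·|3u^2 + 9u + 23|.
Assume first that |u − 2| < 1, so |u| < 3. Then |3u^2 + 9u + 23| ≤ 3·3^2 + 9·3 + 23 = 77.
Hence |(3u^3 + 3u^2 + 5u - 3) − 43| ≤ 77|u − 2| < ε provided |u − 2| < ε/77.
Choosing δ = min(1, ε/77) ensures both conditions, hence |(3u^3 + 3u^2 + 5u - 3) − 43| < ε.

δ = min(1, ε/77)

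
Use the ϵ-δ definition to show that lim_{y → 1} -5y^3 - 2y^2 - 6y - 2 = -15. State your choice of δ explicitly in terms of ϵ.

δ = min(1, ϵ/47)

Suppose ϵ > 0. We want δ > 0 such that 0 < |y − 1| < δ implies |(-5y^3 - 2y^2 - 6y - 2) + 15| < ϵ.
(-5y^3 - 2y^2 - 6y - 2) + 15 = -5y^3 - 2y^2 - 6y + 13 = (y − 1)(-5y^2 - 7y - 13).
So |(-5y^3 - 2y^2 - 6y - 2) + 15| = |y − 1|·|-5y^2 - 7y - 13|.
Require δ ≤ 1. Then |y − 1| < 1 gives |y| < 2, and by the triangle inequality |-5y^2 - 7y - 13| ≤ 5·2^2 + 7·2 + 13 = 47.
Hence |(-5y^3 - 2y^2 - 6y - 2) + 15| ≤ 47|y − 1| < ϵ provided |y − 1| < ϵ/47.
Choosing δ = min(1, ϵ/47) ensures both conditions, hence |(-5y^3 - 2y^2 - 6y - 2) + 15| < ϵ.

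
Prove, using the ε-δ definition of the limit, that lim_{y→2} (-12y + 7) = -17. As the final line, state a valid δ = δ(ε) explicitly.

Suppose ε > 0. We need δ > 0 so that 0 < |y − 2| < δ implies |(-12y + 7) + 17| < ε.
|(-12y + 7) + 17| = |-12y + 24| = 12|y − 2|.
So 12|y − 2| < ε exactly when |y − 2| < ε/12.
Choosing δ = ε/12 gives |(-12y + 7) + 17| = 12|y − 2| < ε whenever |y − 2| < δ.

δ = ε/12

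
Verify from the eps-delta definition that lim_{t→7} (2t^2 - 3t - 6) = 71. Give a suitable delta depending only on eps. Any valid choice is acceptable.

delta = min(2, eps/29)

Let eps > 0. We want delta > 0 such that 0 < |t − 7| < delta implies |(2t^2 - 3t - 6) − 71| < eps.
(2t^2 - 3t - 6) − 71 = 2t^2 - 3t - 77 = (t − 7)(2t + 11).
So |(2t^2 - 3t - 6) − 71| = |t − 7|·|2t + 11|.
Assume first that |t − 7| < 2, so |t| < 9. Then |2t + 11| ≤ 2·9 + 11 = 29.
Hence |(2t^2 - 3t - 6) − 71| ≤ 29|t − 7| < eps provided |t − 7| < eps/29.
Choosing delta = min(2, eps/29) ensures both conditions, hence |(2t^2 - 3t - 6) − 71| < eps.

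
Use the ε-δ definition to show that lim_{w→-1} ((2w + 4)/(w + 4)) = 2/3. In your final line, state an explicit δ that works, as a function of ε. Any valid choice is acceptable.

Let ε > 0 be given. We want δ > 0 with 0 < |w + 1| < δ ⇒ |(2w + 4)/(w + 4) − (2/3)| < ε.
Combining over a common denominator, (2w + 4)/(w + 4) − (2/3) = [(2w + 4)·3 − 2·(w + 4)] / [3·(w + 4)] = 4(w + 1) / (3(w + 4)).
So |(2w + 4)/(w + 4) − (2/3)| = 4|w + 1| / (3·|w + 4|).
Restrict δ ≤ 3/2. Then |w + 1| < 3/2 gives |w + 4| = |(w + 1) + 3| ≥ 3 − 3/2 = 3/2.
Hence |(2w + 4)/(w + 4) − (2/3)| < 4|w + 1|/(3·(3/2)) = (8/9)|w + 1|, which is < ε once |w + 1| < (9/8)ε.
Take δ = min(3/2, (9/8)ε). Then 0 < |w + 1| < δ forces both bounds, so |(2w + 4)/(w + 4) − (2/3)| < ε.

δ = min(3/2, (9/8)ε)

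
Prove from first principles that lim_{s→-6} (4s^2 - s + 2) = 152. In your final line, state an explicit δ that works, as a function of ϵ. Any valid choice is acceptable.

Suppose ϵ > 0. We want δ > 0 such that 0 < |s + 6| < δ implies |(4s^2 - s + 2) − 152| < ϵ.
(4s^2 - s + 2) − 152 = 4s^2 - s - 150 = (s + 6)(4s - 25).
So |(4s^2 - s + 2) − 152| = |s + 6|·|4s - 25|.
Assume first that |s + 6| < 1, so |s| < 7. Then |4s - 25| ≤ 4·7 + 25 = 53.
Hence |(4s^2 - s + 2) − 152| ≤ 53|s + 6| < ϵ provided |s + 6| < ϵ/53.
Choosing δ = min(1, ϵ/53) ensures both conditions, hence |(4s^2 - s + 2) − 152| < ϵ.

δ = min(1, ϵ/53)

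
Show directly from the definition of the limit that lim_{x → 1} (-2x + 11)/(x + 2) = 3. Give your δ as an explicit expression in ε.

δ = min(3/2, (3/10)ε)

Suppose ε > 0. We want δ > 0 with 0 < |x − 1| < δ ⇒ |(-2x + 11)/(x + 2) − 3| < ε.
Combining over a common denominator, (-2x + 11)/(x + 2) − 3 = [(-2x + 11)·3 − 9·(x + 2)] / [3·(x + 2)] = -15(x − 1) / (3(x + 2)).
So |(-2x + 11)/(x + 2) − 3| = 15|x − 1| / (3·|x + 2|).
Require δ ≤ 3/2, so |x + 2| ≥ |3| − |x − 1| > 3 − 3/2 = 3/2.
Hence |(-2x + 11)/(x + 2) − 3| < 15|x − 1|/(3·(3/2)) = (10/3)|x − 1|, which is < ε once |x − 1| < (3/10)ε.
Take δ = min(3/2, (3/10)ε). Then 0 < |x − 1| < δ forces both bounds, so |(-2x + 11)/(x + 2) − 3| < ε.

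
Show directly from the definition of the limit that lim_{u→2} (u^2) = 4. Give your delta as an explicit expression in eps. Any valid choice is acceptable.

delta = min(1, eps/5)

Let eps > 0 be given. We seek delta > 0 with 0 < |u − 2| < delta ⇒ |u^2 − 4| < eps.
Factor: u^2 − 4 = (u − 2)(u + 2), so |u^2 − 4| = |u − 2|·|u + 2|.
Restrict delta ≤ 1. Then |u − 2| < 1 gives |u| < 3, so by the triangle inequality |u + 2| ≤ 3 + 2 = 5.
Hence |u^2 − 4| ≤ 5|u − 2|, which is < eps once |u − 2| < eps/5.
Take delta = min(1, eps/5). If 0 < |u − 2| < delta then both bounds hold and |u^2 − 4| ≤ 5|u − 2| < 5·(eps/5) = eps.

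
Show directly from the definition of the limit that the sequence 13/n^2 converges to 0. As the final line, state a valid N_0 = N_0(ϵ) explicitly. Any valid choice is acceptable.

N_0 = (13/ϵ)^{1/2}

Let ϵ > 0 be given. For n ≥ 1, |13/n^2 − 0| = 13/n^2.
13/n^2 < ϵ ⇔ n^2 > 13/ϵ ⇔ n > (13/ϵ)^{1/2}.
Take N_0 = (13/ϵ)^{1/2}. Then n > N_0 implies 13/n^2 < ϵ.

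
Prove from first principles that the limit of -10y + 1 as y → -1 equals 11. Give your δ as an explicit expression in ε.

δ = ε/10

Suppose ε > 0. We need δ > 0 so that 0 < |y + 1| < δ implies |(-10y + 1) − 11| < ε.
Since (-10y + 1) − 11 = -10(y + 1), we have |(-10y + 1) − 11| = 10|y + 1|.
Thus it suffices that |y + 1| < ε/10.
Take δ = ε/10. If 0 < |y + 1| < δ then |(-10y + 1) − 11| = 10|y + 1| < 10·(ε/10) = ε.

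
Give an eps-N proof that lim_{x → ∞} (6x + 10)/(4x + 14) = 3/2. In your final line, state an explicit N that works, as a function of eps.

Let eps > 0. We seek N > 0 such that x > N implies |(6x + 10)/(4x + 14) − (3/2)| < eps.
(6x + 10)/(4x + 14) − (3/2) = (4(6x + 10) − 6(4x + 14)) / (4(4x + 14)) = -44/(4(4x + 14)).
For x > 0 we have 4x + 14 > 4x, so |(6x + 10)/(4x + 14) − (3/2)| = 44/(4(4x + 14)) < 44/(4·4x) = (11/4)/x.
Thus |(6x + 10)/(4x + 14) − (3/2)| < eps whenever x > (11/4)/eps.
Take N = (11/4)/eps. If x > N then |(6x + 10)/(4x + 14) − (3/2)| < (11/4)/x < eps.

N = (11/4)/eps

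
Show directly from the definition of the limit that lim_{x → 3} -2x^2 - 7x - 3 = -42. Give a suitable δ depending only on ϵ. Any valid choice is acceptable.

δ = min(1, ϵ/21)

Fix ϵ > 0. We want δ > 0 such that 0 < |x − 3| < δ implies |(-2x^2 - 7x - 3) + 42| < ϵ.
(-2x^2 - 7x - 3) + 42 = -2x^2 - 7x + 39 = (x − 3)(-2x - 13).
So |(-2x^2 - 7x - 3) + 42| = |x − 3|·|-2x - 13|.
Assume first that |x − 3| < 1, so |x| < 4. Then |-2x - 13| ≤ 2·4 + 13 = 21.
Hence |(-2x^2 - 7x - 3) + 42| ≤ 21|x − 3| < ϵ provided |x − 3| < ϵ/21.
Take δ = min(1, ϵ/21). Then 0 < |x − 3| < δ gives both |x − 3| < 1 and |x − 3| < ϵ/21, so |(-2x^2 - 7x - 3) + 42| < ϵ.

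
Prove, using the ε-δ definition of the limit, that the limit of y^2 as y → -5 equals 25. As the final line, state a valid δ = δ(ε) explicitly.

δ = min(2, ε/12)

Let ε > 0. We seek δ > 0 with 0 < |y + 5| < δ ⇒ |y^2 − 25| < ε.
Factor: y^2 − 25 = (y + 5)(y - 5), so |y^2 − 25| = |y + 5|·|y - 5|.
Restrict δ ≤ 2. Then |y + 5| < 2 gives |y| < 7, so by the triangle inequality |y - 5| ≤ 7 + 5 = 12.
Hence |y^2 − 25| ≤ 12|y + 5|, which is < ε once |y + 5| < ε/12.
Take δ = min(2, ε/12). If 0 < |y + 5| < δ then both bounds hold and |y^2 − 25| ≤ 12|y + 5| < 12·(ε/12) = ε.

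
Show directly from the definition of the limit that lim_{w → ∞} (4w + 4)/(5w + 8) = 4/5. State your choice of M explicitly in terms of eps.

M = (12/25)/eps

Fix eps > 0. We seek M > 0 such that w > M implies |(4w + 4)/(5w + 8) − (4/5)| < eps.
(4w + 4)/(5w + 8) − (4/5) = (5(4w + 4) − 4(5w + 8)) / (5(5w + 8)) = -12/(5(5w + 8)).
For w > 0 we have 5w + 8 > 5w, so |(4w + 4)/(5w + 8) − (4/5)| = 12/(5(5w + 8)) < 12/(5·5w) = (12/25)/w.
Thus |(4w + 4)/(5w + 8) − (4/5)| < eps whenever w > (12/25)/eps.
Take M = (12/25)/eps. If w > M then |(4w + 4)/(5w + 8) − (4/5)| < (12/25)/w < eps.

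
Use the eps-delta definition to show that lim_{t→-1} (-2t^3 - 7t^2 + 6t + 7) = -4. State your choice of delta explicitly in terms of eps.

Suppose eps > 0. We want delta > 0 such that 0 < |t + 1| < delta implies |(-2t^3 - 7t^2 + 6t + 7) + 4| < eps.
(-2t^3 - 7t^2 + 6t + 7) + 4 = -2t^3 - 7t^2 + 6t + 11 = (t + 1)(-2t^2 - 5t + 11).
So |(-2t^3 - 7t^2 + 6t + 7) + 4| = |t + 1|·|-2t^2 - 5t + 11|.
Assume first that |t + 1| < 1, so |t| < 2. Then |-2t^2 - 5t + 11| ≤ 2·2^2 + 5·2 + 11 = 29.
Hence |(-2t^3 - 7t^2 + 6t + 7) + 4| ≤ 29|t + 1| < eps provided |t + 1| < eps/29.
Choosing delta = min(1, eps/29) ensures both conditions, hence |(-2t^3 - 7t^2 + 6t + 7) + 4| < eps.

delta = min(1, eps/29)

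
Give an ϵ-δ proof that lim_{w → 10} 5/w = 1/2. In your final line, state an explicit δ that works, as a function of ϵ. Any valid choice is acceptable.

Fix ϵ > 0. We seek δ > 0 such that 0 < |w − 10| < δ implies |5/w − (1/2)| < ϵ.
|5/w − (1/2)| = 5·|10 − w|/(10·|w|) = 5|w − 10|/(10|w|).
Require δ ≤ 5 so that |w| > 10 − 5 = 5, hence 10|w| > 50.
Then |5/w − (1/2)| < 5|w − 10|/50, which is < ϵ when |w − 10| < 10ϵ.
Take δ = min(5, 10ϵ). Then 0 < |w − 10| < δ gives both |w − 10| < 5 and |w − 10| < 10ϵ, so |5/w − (1/2)| < ϵ.

δ = min(5, 10ϵ)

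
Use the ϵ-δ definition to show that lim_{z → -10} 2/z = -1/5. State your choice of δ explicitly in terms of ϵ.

δ = min(5, 25ϵ)

Let ϵ > 0 be given. We seek δ > 0 such that 0 < |z + 10| < δ implies |2/z + 1/5| < ϵ.
|2/z + 1/5| = 2·|-10 − z|/(10·|z|) = 2|z + 10|/(10|z|).
Require δ ≤ 5 so that |z| > 10 − 5 = 5, hence 10|z| > 50.
Then |2/z + 1/5| < 2|z + 10|/50, which is < ϵ when |z + 10| < 25ϵ.
Take δ = min(5, 25ϵ). Then 0 < |z + 10| < δ gives both |z + 10| < 5 and |z + 10| < 25ϵ, so |2/z + 1/5| < ϵ.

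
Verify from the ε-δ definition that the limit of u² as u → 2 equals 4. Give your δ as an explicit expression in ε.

δ = min(1, ε/5)

Let ε > 0 be given. We seek δ > 0 with 0 < |u − 2| < δ ⇒ |u² − 4| < ε.
Factor: u² − 4 = (u − 2)(u + 2), so |u² − 4| = |u − 2|·|u + 2|.
Restrict δ ≤ 1. Then |u − 2| < 1 gives |u| < 3, so by the triangle inequality |u + 2| ≤ 3 + 2 = 5.
Hence |u² − 4| ≤ 5|u − 2|, which is < ε once |u − 2| < ε/5.
Take δ = min(1, ε/5). If 0 < |u − 2| < δ then both bounds hold and |u² − 4| ≤ 5|u − 2| < 5·(ε/5) = ε.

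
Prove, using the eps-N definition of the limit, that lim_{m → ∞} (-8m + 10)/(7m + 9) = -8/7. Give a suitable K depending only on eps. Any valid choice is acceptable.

Let eps > 0 be given. For m ≥ 1, |(-8m + 10)/(7m + 9) + 8/7| = |142|/(7(7m + 9)) = 142/(7(7m + 9)).
Since 7m + 9 ≥ 7m for m ≥ 1, this is ≤ 142/(7·7m) = (142/49)/m.
So |(-8m + 10)/(7m + 9) + 8/7| < eps whenever m > (142/49)/eps.
Take K = (142/49)/eps. If m > K then |(-8m + 10)/(7m + 9) + 8/7| ≤ (142/49)/m < eps.

K = (142/49)/eps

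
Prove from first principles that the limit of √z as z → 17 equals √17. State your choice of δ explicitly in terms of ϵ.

δ = min(17, √17·ϵ)

Let ϵ > 0 be given. We want δ > 0 such that 0 < |z − 17| < δ implies |√z − √17| < ϵ.
Multiplying by the conjugate, |√z − √17| = |z − 17|/(√z + √17).
Restrict δ ≤ 17 so that |z − 17| < 17 forces z > 0, and then √z + √17 > √17.
Hence |√z − √17| < |z − 17|/√17, which is < ϵ once |z − 17| < √17·ϵ.
Take δ = min(17, √17·ϵ). If 0 < |z − 17| < δ then z > 0 and |√z − √17| < |z − 17|/√17 < ϵ.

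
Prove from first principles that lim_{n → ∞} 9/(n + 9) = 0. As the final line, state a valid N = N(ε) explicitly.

N = 9/ε

Let ε > 0. For n ≥ 1, |9/(n + 9) − 0| = 9/(n + 9) ≤ 9/n.
We need 9/n < ε, i.e. n > 9/ε.
Take N = 9/ε. If n > N then |9/(n + 9)| ≤ 9/n < ε.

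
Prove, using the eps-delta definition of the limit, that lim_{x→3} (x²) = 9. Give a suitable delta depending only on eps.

delta = min(1, eps/7)

Let eps > 0. We seek delta > 0 with 0 < |x − 3| < delta ⇒ |x² − 9| < eps.
Factor: x² − 9 = (x − 3)(x + 3), so |x² − 9| = |x − 3|·|x + 3|.
Restrict delta ≤ 1. Then |x − 3| < 1 gives |x| < 4, so by the triangle inequality |x + 3| ≤ 4 + 3 = 7.
Hence |x² − 9| ≤ 7|x − 3|, which is < eps once |x − 3| < eps/7.
Take delta = min(1, eps/7). If 0 < |x − 3| < delta then both bounds hold and |x² − 9| ≤ 7|x − 3| < 7·(eps/7) = eps.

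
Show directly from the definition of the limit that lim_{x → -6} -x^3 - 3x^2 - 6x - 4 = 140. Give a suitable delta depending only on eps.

Suppose eps > 0. We want delta > 0 such that 0 < |x + 6| < delta implies |(-x^3 - 3x^2 - 6x - 4) − 140| < eps.
(-x^3 - 3x^2 - 6x - 4) − 140 = -x^3 - 3x^2 - 6x - 144 = (x + 6)(-x^2 + 3x - 24).
So |(-x^3 - 3x^2 - 6x - 4) − 140| = |x + 6|·|-x^2 + 3x - 24|.
Require delta ≤ 1. Then |x + 6| < 1 gives |x| < 7, and by the triangle inequality |-x^2 + 3x - 24| ≤ 7^2 + 3·7 + 24 = 94.
Hence |(-x^3 - 3x^2 - 6x - 4) − 140| ≤ 94|x + 6| < eps provided |x + 6| < eps/94.
Take delta = min(1, eps/94). Then 0 < |x + 6| < delta gives both |x + 6| < 1 and |x + 6| < eps/94, so |(-x^3 - 3x^2 - 6x - 4) − 140| < eps.

delta = min(1, eps/94)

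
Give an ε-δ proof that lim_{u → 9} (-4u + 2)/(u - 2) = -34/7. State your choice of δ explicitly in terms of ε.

δ = min(7/2, (49/12)ε)

Let ε > 0. We want δ > 0 with 0 < |u − 9| < δ ⇒ |(-4u + 2)/(u - 2) + 34/7| < ε.
Combining over a common denominator, (-4u + 2)/(u - 2) + 34/7 = [(-4u + 2)·7 − (-34)·(u - 2)] / [7·(u - 2)] = 6(u − 9) / (7(u - 2)).
So |(-4u + 2)/(u - 2) + 34/7| = 6|u − 9| / (7·|u − 2|).
Restrict δ ≤ 7/2. Then |u − 9| < 7/2 gives |u − 2| = |(u − 9) + 7| ≥ 7 − 7/2 = 7/2.
Hence |(-4u + 2)/(u - 2) + 34/7| < 6|u − 9|/(7·(7/2)) = (12/49)|u − 9|, which is < ε once |u − 9| < (49/12)ε.
Take δ = min(7/2, (49/12)ε). Then 0 < |u − 9| < δ forces both bounds, so |(-4u + 2)/(u - 2) + 34/7| < ε.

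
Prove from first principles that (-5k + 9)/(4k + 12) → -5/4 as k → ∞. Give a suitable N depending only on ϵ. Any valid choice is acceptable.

N = 6/ϵ

Let ϵ > 0 be given. For k ≥ 1, |(-5k + 9)/(4k + 12) + 5/4| = |96|/(4(4k + 12)) = 96/(4(4k + 12)).
Since 4k + 12 ≥ 4k for k ≥ 1, this is ≤ 96/(4·4k) = 6/k.
So |(-5k + 9)/(4k + 12) + 5/4| < ϵ whenever k > 6/ϵ.
Take N = 6/ϵ. If k > N then |(-5k + 9)/(4k + 12) + 5/4| ≤ 6/k < ϵ.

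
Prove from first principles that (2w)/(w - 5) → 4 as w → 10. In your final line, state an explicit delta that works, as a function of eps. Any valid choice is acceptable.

Fix eps > 0. We want delta > 0 with 0 < |w − 10| < delta ⇒ |(2w)/(w - 5) − 4| < eps.
Combining over a common denominator, (2w)/(w - 5) − 4 = [(2w)·5 − 20·(w - 5)] / [5·(w - 5)] = -10(w − 10) / (5(w - 5)).
So |(2w)/(w - 5) − 4| = 10|w − 10| / (5·|w − 5|).
Require delta ≤ 5/2, so |w − 5| ≥ |5| − |w − 10| > 5 − 5/2 = 5/2.
Hence |(2w)/(w - 5) − 4| < 10|w − 10|/(5·(5/2)) = (4/5)|w − 10|, which is < eps once |w − 10| < (5/4)eps.
Take delta = min(5/2, (5/4)eps). Then 0 < |w − 10| < delta forces both bounds, so |(2w)/(w - 5) − 4| < eps.

delta = min(5/2, (5/4)eps)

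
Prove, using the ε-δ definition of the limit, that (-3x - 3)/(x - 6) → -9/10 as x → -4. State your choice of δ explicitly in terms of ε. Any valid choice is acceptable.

Let ε > 0 be given. We want δ > 0 with 0 < |x + 4| < δ ⇒ |(-3x - 3)/(x - 6) + 9/10| < ε.
Combining over a common denominator, (-3x - 3)/(x - 6) + 9/10 = [(-3x - 3)·(-10) − 9·(x - 6)] / [(-10)·(x - 6)] = 21(x + 4) / ((-10)(x - 6)).
So |(-3x - 3)/(x - 6) + 9/10| = 21|x + 4| / (10·|x − 6|).
Require δ ≤ 5, so |x − 6| ≥ |-10| − |x + 4| > 10 − 5 = 5.
Hence |(-3x - 3)/(x - 6) + 9/10| < 21|x + 4|/(10·5) = (21/50)|x + 4|, which is < ε once |x + 4| < (50/21)ε.
Take δ = min(5, (50/21)ε). Then 0 < |x + 4| < δ forces both bounds, so |(-3x - 3)/(x - 6) + 9/10| < ε.

δ = min(5, (50/21)ε)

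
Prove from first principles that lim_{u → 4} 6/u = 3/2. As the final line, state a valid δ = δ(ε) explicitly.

Let ε > 0 be given. We seek δ > 0 such that 0 < |u − 4| < δ implies |6/u − (3/2)| < ε.
|6/u − (3/2)| = 6·|4 − u|/(4·|u|) = 6|u − 4|/(4|u|).
Require δ ≤ 2 so that |u| > 4 − 2 = 2, hence 4|u| > 8.
Then |6/u − (3/2)| < 6|u − 4|/8, which is < ε when |u − 4| < (4/3)ε.
Take δ = min(2, (4/3)ε). Then 0 < |u − 4| < δ gives both |u − 4| < 2 and |u − 4| < (4/3)ε, so |6/u − (3/2)| < ε.

δ = min(2, (4/3)ε)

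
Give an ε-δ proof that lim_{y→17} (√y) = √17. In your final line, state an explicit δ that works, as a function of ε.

Suppose ε > 0. We want δ > 0 such that 0 < |y − 17| < δ implies |√y − √17| < ε.
Multiplying by the conjugate, |√y − √17| = |y − 17|/(√y + √17).
Restrict δ ≤ 17 so that |y − 17| < 17 forces y > 0, and then √y + √17 > √17.
Hence |√y − √17| < |y − 17|/√17, which is < ε once |y − 17| < √17·ε.
Take δ = min(17, √17·ε). If 0 < |y − 17| < δ then y > 0 and |√y − √17| < |y − 17|/√17 < ε.

δ = min(17, √17·ε)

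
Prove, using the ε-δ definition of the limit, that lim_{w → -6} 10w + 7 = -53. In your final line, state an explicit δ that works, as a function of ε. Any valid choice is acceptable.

δ = ε/10

Fix ε > 0. We need δ > 0 so that 0 < |w + 6| < δ implies |(10w + 7) + 53| < ε.
|(10w + 7) + 53| = |10w + 60| = 10|w + 6|.
Thus it suffices that |w + 6| < ε/10.
Choosing δ = ε/10 gives |(10w + 7) + 53| = 10|w + 6| < ε whenever |w + 6| < δ.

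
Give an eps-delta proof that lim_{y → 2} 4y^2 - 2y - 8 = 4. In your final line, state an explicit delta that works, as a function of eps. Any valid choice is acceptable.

Suppose eps > 0. We want delta > 0 such that 0 < |y − 2| < delta implies |(4y^2 - 2y - 8) − 4| < eps.
(4y^2 - 2y - 8) − 4 = 4y^2 - 2y - 12 = (y − 2)(4y + 6).
So |(4y^2 - 2y - 8) − 4| = |y − 2|·|4y + 6|.
Require delta ≤ 1. Then |y − 2| < 1 gives |y| < 3, and by the triangle inequality |4y + 6| ≤ 4·3 + 6 = 18.
Hence |(4y^2 - 2y - 8) − 4| ≤ 18|y − 2| < eps provided |y − 2| < eps/18.
Take delta = min(1, eps/18). Then 0 < |y − 2| < delta gives both |y − 2| < 1 and |y − 2| < eps/18, so |(4y^2 - 2y - 8) − 4| < eps.

delta = min(1, eps/18)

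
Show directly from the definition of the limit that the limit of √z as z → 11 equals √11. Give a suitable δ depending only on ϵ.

δ = min(11, √11·ϵ)

Let ϵ > 0. We want δ > 0 such that 0 < |z − 11| < δ implies |√z − √11| < ϵ.
Rationalise: √z − √11 = (z − 11)/(√z + √11), so |√z − √11| = |z − 11|/(√z + √11).
Restrict δ ≤ 11 so that |z − 11| < 11 forces z > 0, and then √z + √11 > √11.
Hence |√z − √11| < |z − 11|/√11, which is < ϵ once |z − 11| < √11·ϵ.
Take δ = min(11, √11·ϵ). If 0 < |z − 11| < δ then z > 0 and |√z − √11| < |z − 11|/√11 < ϵ.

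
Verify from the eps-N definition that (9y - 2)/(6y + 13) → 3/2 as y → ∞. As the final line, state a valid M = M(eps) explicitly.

Let eps > 0 be given. We seek M > 0 such that y > M implies |(9y - 2)/(6y + 13) − (3/2)| < eps.
(9y - 2)/(6y + 13) − (3/2) = (6(9y - 2) − 9(6y + 13)) / (6(6y + 13)) = -129/(6(6y + 13)).
For y > 0 we have 6y + 13 > 6y, so |(9y - 2)/(6y + 13) − (3/2)| = 129/(6(6y + 13)) < 129/(6·6y) = (43/12)/y.
Thus |(9y - 2)/(6y + 13) − (3/2)| < eps whenever y > (43/12)/eps.
Take M = (43/12)/eps. If y > M then |(9y - 2)/(6y + 13) − (3/2)| < (43/12)/y < eps.

M = (43/12)/eps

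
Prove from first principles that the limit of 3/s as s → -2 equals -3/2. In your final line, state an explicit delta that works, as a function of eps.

Let eps > 0. We seek delta > 0 such that 0 < |s + 2| < delta implies |3/s + 3/2| < eps.
|3/s + 3/2| = 3·|-2 − s|/(2·|s|) = 3|s + 2|/(2|s|).
Require delta ≤ 1 so that |s| > 2 − 1 = 1, hence 2|s| > 2.
Then |3/s + 3/2| < 3|s + 2|/2, which is < eps when |s + 2| < (2/3)eps.
Take delta = min(1, (2/3)eps). Then 0 < |s + 2| < delta gives both |s + 2| < 1 and |s + 2| < (2/3)eps, so |3/s + 3/2| < eps.

delta = min(1, (2/3)eps)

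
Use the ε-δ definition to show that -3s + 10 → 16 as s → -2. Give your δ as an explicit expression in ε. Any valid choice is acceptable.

δ = ε/3

Let ε > 0. We need δ > 0 so that 0 < |s + 2| < δ implies |(-3s + 10) − 16| < ε.
|(-3s + 10) − 16| = |-3s - 6| = 3|s + 2|.
So 3|s + 2| < ε exactly when |s + 2| < ε/3.
Take δ = ε/3. If 0 < |s + 2| < δ then |(-3s + 10) − 16| = 3|s + 2| < 3·(ε/3) = ε.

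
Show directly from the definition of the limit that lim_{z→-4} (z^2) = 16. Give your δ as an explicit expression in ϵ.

δ = min(1, ϵ/9)

Fix ϵ > 0. We seek δ > 0 with 0 < |z + 4| < δ ⇒ |z^2 − 16| < ϵ.
Factor: z^2 − 16 = (z + 4)(z - 4), so |z^2 − 16| = |z + 4|·|z - 4|.
Impose δ ≤ 1 so that |z| < 5; then |z - 4| ≤ 9.
Hence |z^2 − 16| ≤ 9|z + 4|, which is < ϵ once |z + 4| < ϵ/9.
Take δ = min(1, ϵ/9). If 0 < |z + 4| < δ then both bounds hold and |z^2 − 16| ≤ 9|z + 4| < 9·(ϵ/9) = ϵ.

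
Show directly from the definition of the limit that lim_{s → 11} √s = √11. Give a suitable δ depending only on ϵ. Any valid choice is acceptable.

Suppose ϵ > 0. We want δ > 0 such that 0 < |s − 11| < δ implies |√s − √11| < ϵ.
Multiplying by the conjugate, |√s − √11| = |s − 11|/(√s + √11).
Restrict δ ≤ 11 so that |s − 11| < 11 forces s > 0, and then √s + √11 > √11.
Hence |√s − √11| < |s − 11|/√11, which is < ϵ once |s − 11| < √11·ϵ.
Take δ = min(11, √11·ϵ). If 0 < |s − 11| < δ then s > 0 and |√s − √11| < |s − 11|/√11 < ϵ.

δ = min(11, √11·ϵ)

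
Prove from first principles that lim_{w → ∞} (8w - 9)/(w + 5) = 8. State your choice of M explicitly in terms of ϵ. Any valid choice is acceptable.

M = 49/ϵ

Suppose ϵ > 0. We seek M > 0 such that w > M implies |(8w - 9)/(w + 5) − 8| < ϵ.
(8w - 9)/(w + 5) − 8 = ((8w - 9) − 8(w + 5)) / ((w + 5)) = -49/((w + 5)).
For w > 0 we have w + 5 > w, so |(8w - 9)/(w + 5) − 8| = 49/((w + 5)) < 49/(w) = 49/w.
Thus |(8w - 9)/(w + 5) − 8| < ϵ whenever w > 49/ϵ.
Take M = 49/ϵ. If w > M then |(8w - 9)/(w + 5) − 8| < 49/w < ϵ.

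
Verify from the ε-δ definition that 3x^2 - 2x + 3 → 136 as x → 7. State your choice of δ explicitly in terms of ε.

Let ε > 0 be given. We want δ > 0 such that 0 < |x − 7| < δ implies |(3x^2 - 2x + 3) − 136| < ε.
(3x^2 - 2x + 3) − 136 = 3x^2 - 2x - 133 = (x − 7)(3x + 19).
So |(3x^2 - 2x + 3) − 136| = |x − 7|·|3x + 19|.
Assume first that |x − 7| < 2, so |x| < 9. Then |3x + 19| ≤ 3·9 + 19 = 46.
Hence |(3x^2 - 2x + 3) − 136| ≤ 46|x − 7| < ε provided |x − 7| < ε/46.
Take δ = min(2, ε/46). Then 0 < |x − 7| < δ gives both |x − 7| < 2 and |x − 7| < ε/46, so |(3x^2 - 2x + 3) − 136| < ε.

δ = min(2, ε/46)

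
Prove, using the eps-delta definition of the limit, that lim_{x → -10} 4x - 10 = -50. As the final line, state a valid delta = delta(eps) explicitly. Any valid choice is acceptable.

Let eps > 0 be given. We need delta > 0 so that 0 < |x + 10| < delta implies |(4x - 10) + 50| < eps.
Since (4x - 10) + 50 = 4(x + 10), we have |(4x - 10) + 50| = 4|x + 10|.
Thus it suffices that |x + 10| < eps/4.
Take delta = eps/4. If 0 < |x + 10| < delta then |(4x - 10) + 50| = 4|x + 10| < 4·(eps/4) = eps.

delta = eps/4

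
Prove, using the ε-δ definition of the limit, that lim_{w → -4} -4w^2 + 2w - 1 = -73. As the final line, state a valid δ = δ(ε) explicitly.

δ = min(1, ε/38)

Suppose ε > 0. We want δ > 0 such that 0 < |w + 4| < δ implies |(-4w^2 + 2w - 1) + 73| < ε.
(-4w^2 + 2w - 1) + 73 = -4w^2 + 2w + 72 = (w + 4)(-4w + 18).
So |(-4w^2 + 2w - 1) + 73| = |w + 4|·|-4w + 18|.
Require δ ≤ 1. Then |w + 4| < 1 gives |w| < 5, and by the triangle inequality |-4w + 18| ≤ 4·5 + 18 = 38.
Hence |(-4w^2 + 2w - 1) + 73| ≤ 38|w + 4| < ε provided |w + 4| < ε/38.
Take δ = min(1, ε/38). Then 0 < |w + 4| < δ gives both |w + 4| < 1 and |w + 4| < ε/38, so |(-4w^2 + 2w - 1) + 73| < ε.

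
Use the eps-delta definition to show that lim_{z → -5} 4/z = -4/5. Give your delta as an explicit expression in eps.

delta = min(5/2, (25/8)eps)

Fix eps > 0. We seek delta > 0 such that 0 < |z + 5| < delta implies |4/z + 4/5| < eps.
|4/z + 4/5| = 4·|-5 − z|/(5·|z|) = 4|z + 5|/(5|z|).
Require delta ≤ 5/2 so that |z| > 5 − 5/2 = 5/2, hence 5|z| > 25/2.
Then |4/z + 4/5| < 4|z + 5|/(25/2), which is < eps when |z + 5| < (25/8)eps.
Take delta = min(5/2, (25/8)eps). Then 0 < |z + 5| < delta gives both |z + 5| < 5/2 and |z + 5| < (25/8)eps, so |4/z + 4/5| < eps.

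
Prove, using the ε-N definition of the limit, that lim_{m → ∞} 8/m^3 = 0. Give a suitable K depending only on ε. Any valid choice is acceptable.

K = (8/ε)^{1/3}

Suppose ε > 0. For m ≥ 1, |8/m^3 − 0| = 8/m^3.
8/m^3 < ε ⇔ m^3 > 8/ε ⇔ m > (8/ε)^{1/3}.
Take K = (8/ε)^{1/3}. Then m > K implies 8/m^3 < ε.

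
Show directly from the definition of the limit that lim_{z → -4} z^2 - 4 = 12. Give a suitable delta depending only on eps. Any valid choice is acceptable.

Fix eps > 0. We want delta > 0 such that 0 < |z + 4| < delta implies |(z^2 - 4) − 12| < eps.
(z^2 - 4) − 12 = z^2 - 16 = (z + 4)(z - 4).
So |(z^2 - 4) − 12| = |z + 4|·|z - 4|.
Require delta ≤ 1. Then |z + 4| < 1 gives |z| < 5, and by the triangle inequality |z - 4| ≤ 5 + 4 = 9.
Hence |(z^2 - 4) − 12| ≤ 9|z + 4| < eps provided |z + 4| < eps/9.
Take delta = min(1, eps/9). Then 0 < |z + 4| < delta gives both |z + 4| < 1 and |z + 4| < eps/9, so |(z^2 - 4) − 12| < eps.

delta = min(1, eps/9)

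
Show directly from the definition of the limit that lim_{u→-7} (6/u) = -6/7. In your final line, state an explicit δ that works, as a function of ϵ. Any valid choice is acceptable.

δ = min(7/2, (49/12)ϵ)

Fix ϵ > 0. We seek δ > 0 such that 0 < |u + 7| < δ implies |6/u + 6/7| < ϵ.
|6/u + 6/7| = 6·|-7 − u|/(7·|u|) = 6|u + 7|/(7|u|).
Require δ ≤ 7/2 so that |u| > 7 − 7/2 = 7/2, hence 7|u| > 49/2.
Then |6/u + 6/7| < 6|u + 7|/(49/2), which is < ϵ when |u + 7| < (49/12)ϵ.
Take δ = min(7/2, (49/12)ϵ). Then 0 < |u + 7| < δ gives both |u + 7| < 7/2 and |u + 7| < (49/12)ϵ, so |6/u + 6/7| < ϵ.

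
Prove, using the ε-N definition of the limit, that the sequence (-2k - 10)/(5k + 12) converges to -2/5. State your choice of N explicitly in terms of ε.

Suppose ε > 0. For k ≥ 1, |(-2k - 10)/(5k + 12) + 2/5| = |-26|/(5(5k + 12)) = 26/(5(5k + 12)).
Since 5k + 12 ≥ 5k for k ≥ 1, this is ≤ 26/(5·5k) = (26/25)/k.
So |(-2k - 10)/(5k + 12) + 2/5| < ε whenever k > (26/25)/ε.
Take N = (26/25)/ε. If k > N then |(-2k - 10)/(5k + 12) + 2/5| ≤ (26/25)/k < ε.

N = (26/25)/ε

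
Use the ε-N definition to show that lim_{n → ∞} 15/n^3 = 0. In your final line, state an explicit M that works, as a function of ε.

M = (15/ε)^{1/3}

Let ε > 0. For n ≥ 1, |15/n^3 − 0| = 15/n^3.
15/n^3 < ε ⇔ n^3 > 15/ε ⇔ n > (15/ε)^{1/3}.
Take M = (15/ε)^{1/3}. Then n > M implies 15/n^3 < ε.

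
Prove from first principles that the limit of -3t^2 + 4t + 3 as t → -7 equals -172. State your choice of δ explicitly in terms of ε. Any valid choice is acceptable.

Fix ε > 0. We want δ > 0 such that 0 < |t + 7| < δ implies |(-3t^2 + 4t + 3) + 172| < ε.
(-3t^2 + 4t + 3) + 172 = -3t^2 + 4t + 175 = (t + 7)(-3t + 25).
So |(-3t^2 + 4t + 3) + 172| = |t + 7|·|-3t + 25|.
Require δ ≤ 1. Then |t + 7| < 1 gives |t| < 8, and by the triangle inequality |-3t + 25| ≤ 3·8 + 25 = 49.
Hence |(-3t^2 + 4t + 3) + 172| ≤ 49|t + 7| < ε provided |t + 7| < ε/49.
Take δ = min(1, ε/49). Then 0 < |t + 7| < δ gives both |t + 7| < 1 and |t + 7| < ε/49, so |(-3t^2 + 4t + 3) + 172| < ε.

δ = min(1, ε/49)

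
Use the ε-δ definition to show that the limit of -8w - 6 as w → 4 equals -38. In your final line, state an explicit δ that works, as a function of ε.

Let ε > 0 be given. We need δ > 0 so that 0 < |w − 4| < δ implies |(-8w - 6) + 38| < ε.
|(-8w - 6) + 38| = |-8w + 32| = 8|w − 4|.
Thus it suffices that |w − 4| < ε/8.
Choosing δ = ε/8 gives |(-8w - 6) + 38| = 8|w − 4| < ε whenever |w − 4| < δ.

δ = ε/8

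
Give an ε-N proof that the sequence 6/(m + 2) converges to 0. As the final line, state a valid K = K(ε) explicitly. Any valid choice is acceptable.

Let ε > 0. For m ≥ 1, |6/(m + 2) − 0| = 6/(m + 2) ≤ 6/m.
We need 6/m < ε, i.e. m > 6/ε.
Take K = 6/ε. If m > K then |6/(m + 2)| ≤ 6/m < ε.

K = 6/ε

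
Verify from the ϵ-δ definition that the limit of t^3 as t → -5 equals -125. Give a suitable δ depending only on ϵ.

δ = min(1, ϵ/91)

Suppose ϵ > 0. We seek δ > 0 with 0 < |t + 5| < δ ⇒ |t^3 + 125| < ϵ.
Factor: t^3 + 125 = (t + 5)(t^2 - 5t + 25), so |t^3 + 125| = |t + 5|·|t^2 - 5t + 25|.
Restrict δ ≤ 1. Then |t + 5| < 1 gives |t| < 6, so by the triangle inequality |t^2 - 5t + 25| ≤ 6^2 + 5·6 + 25 = 91.
Hence |t^3 + 125| ≤ 91|t + 5|, which is < ϵ once |t + 5| < ϵ/91.
Take δ = min(1, ϵ/91). If 0 < |t + 5| < δ then both bounds hold and |t^3 + 125| ≤ 91|t + 5| < 91·(ϵ/91) = ϵ.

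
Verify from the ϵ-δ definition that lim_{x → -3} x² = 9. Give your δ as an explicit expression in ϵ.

δ = min(2, ϵ/8)

Let ϵ > 0. We seek δ > 0 with 0 < |x + 3| < δ ⇒ |x² − 9| < ϵ.
Factor: x² − 9 = (x + 3)(x - 3), so |x² − 9| = |x + 3|·|x - 3|.
Impose δ ≤ 2 so that |x| < 5; then |x - 3| ≤ 8.
Hence |x² − 9| ≤ 8|x + 3|, which is < ϵ once |x + 3| < ϵ/8.
Take δ = min(2, ϵ/8). If 0 < |x + 3| < δ then both bounds hold and |x² − 9| ≤ 8|x + 3| < 8·(ϵ/8) = ϵ.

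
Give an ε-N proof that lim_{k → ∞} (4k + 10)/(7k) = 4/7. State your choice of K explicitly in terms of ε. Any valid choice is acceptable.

K = (10/7)/ε

Suppose ε > 0. For k ≥ 1, |(4k + 10)/(7k) − (4/7)| = |70|/(7(7k)) = 70/(7(7k)).
Since 7k ≥ 7k for k ≥ 1, this is ≤ 70/(7·7k) = (10/7)/k.
So |(4k + 10)/(7k) − (4/7)| < ε whenever k > (10/7)/ε.
Take K = (10/7)/ε. If k > K then |(4k + 10)/(7k) − (4/7)| ≤ (10/7)/k < ε.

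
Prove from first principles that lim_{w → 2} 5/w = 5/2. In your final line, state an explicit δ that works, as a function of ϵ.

Suppose ϵ > 0. We seek δ > 0 such that 0 < |w − 2| < δ implies |5/w − (5/2)| < ϵ.
|5/w − (5/2)| = 5·|2 − w|/(2·|w|) = 5|w − 2|/(2|w|).
Require δ ≤ 1 so that |w| > 2 − 1 = 1, hence 2|w| > 2.
Then |5/w − (5/2)| < 5|w − 2|/2, which is < ϵ when |w − 2| < (2/5)ϵ.
Take δ = min(1, (2/5)ϵ). Then 0 < |w − 2| < δ gives both |w − 2| < 1 and |w − 2| < (2/5)ϵ, so |5/w − (5/2)| < ϵ.

δ = min(1, (2/5)ϵ)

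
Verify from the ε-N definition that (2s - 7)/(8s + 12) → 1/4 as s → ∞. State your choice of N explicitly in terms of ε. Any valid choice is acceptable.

Let ε > 0. We seek N > 0 such that s > N implies |(2s - 7)/(8s + 12) − (1/4)| < ε.
(2s - 7)/(8s + 12) − (1/4) = (8(2s - 7) − 2(8s + 12)) / (8(8s + 12)) = -80/(8(8s + 12)).
For s > 0 we have 8s + 12 > 8s, so |(2s - 7)/(8s + 12) − (1/4)| = 80/(8(8s + 12)) < 80/(8·8s) = (5/4)/s.
Thus |(2s - 7)/(8s + 12) − (1/4)| < ε whenever s > (5/4)/ε.
Take N = (5/4)/ε. If s > N then |(2s - 7)/(8s + 12) − (1/4)| < (5/4)/s < ε.

N = (5/4)/ε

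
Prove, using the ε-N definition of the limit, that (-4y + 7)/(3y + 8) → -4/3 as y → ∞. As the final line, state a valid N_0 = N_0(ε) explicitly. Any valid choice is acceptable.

N_0 = (53/9)/ε

Fix ε > 0. We seek N_0 > 0 such that y > N_0 implies |(-4y + 7)/(3y + 8) + 4/3| < ε.
(-4y + 7)/(3y + 8) + 4/3 = (3(-4y + 7) − (-4)(3y + 8)) / (3(3y + 8)) = 53/(3(3y + 8)).
For y > 0 we have 3y + 8 > 3y, so |(-4y + 7)/(3y + 8) + 4/3| = 53/(3(3y + 8)) < 53/(3·3y) = (53/9)/y.
Thus |(-4y + 7)/(3y + 8) + 4/3| < ε whenever y > (53/9)/ε.
Take N_0 = (53/9)/ε. If y > N_0 then |(-4y + 7)/(3y + 8) + 4/3| < (53/9)/y < ε.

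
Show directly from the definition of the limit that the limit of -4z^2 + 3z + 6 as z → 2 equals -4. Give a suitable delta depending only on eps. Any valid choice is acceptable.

delta = min(1, eps/17)

Suppose eps > 0. We want delta > 0 such that 0 < |z − 2| < delta implies |(-4z^2 + 3z + 6) + 4| < eps.
(-4z^2 + 3z + 6) + 4 = -4z^2 + 3z + 10 = (z − 2)(-4z - 5).
So |(-4z^2 + 3z + 6) + 4| = |z − 2|·|-4z - 5|.
Assume first that |z − 2| < 1, so |z| < 3. Then |-4z - 5| ≤ 4·3 + 5 = 17.
Hence |(-4z^2 + 3z + 6) + 4| ≤ 17|z − 2| < eps provided |z − 2| < eps/17.
Choosing delta = min(1, eps/17) ensures both conditions, hence |(-4z^2 + 3z + 6) + 4| < eps.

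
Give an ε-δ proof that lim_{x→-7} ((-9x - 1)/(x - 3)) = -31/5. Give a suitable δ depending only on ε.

δ = min(5, (25/14)ε)

Fix ε > 0. We want δ > 0 with 0 < |x + 7| < δ ⇒ |(-9x - 1)/(x - 3) + 31/5| < ε.
Combining over a common denominator, (-9x - 1)/(x - 3) + 31/5 = [(-9x - 1)·(-10) − 62·(x - 3)] / [(-10)·(x - 3)] = 28(x + 7) / ((-10)(x - 3)).
So |(-9x - 1)/(x - 3) + 31/5| = 28|x + 7| / (10·|x − 3|).
Require δ ≤ 5, so |x − 3| ≥ |-10| − |x + 7| > 10 − 5 = 5.
Hence |(-9x - 1)/(x - 3) + 31/5| < 28|x + 7|/(10·5) = (14/25)|x + 7|, which is < ε once |x + 7| < (25/14)ε.
Take δ = min(5, (25/14)ε). Then 0 < |x + 7| < δ forces both bounds, so |(-9x - 1)/(x - 3) + 31/5| < ε.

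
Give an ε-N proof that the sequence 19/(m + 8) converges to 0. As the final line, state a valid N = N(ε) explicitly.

N = 19/ε

Let ε > 0 be given. For m ≥ 1, |19/(m + 8) − 0| = 19/(m + 8) ≤ 19/m.
We need 19/m < ε, i.e. m > 19/ε.
Take N = 19/ε. If m > N then |19/(m + 8)| ≤ 19/m < ε.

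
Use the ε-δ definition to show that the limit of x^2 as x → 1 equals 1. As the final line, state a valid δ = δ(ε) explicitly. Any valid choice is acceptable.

δ = min(1, ε/3)

Let ε > 0 be given. We seek δ > 0 with 0 < |x − 1| < δ ⇒ |x^2 − 1| < ε.
Factor: x^2 − 1 = (x − 1)(x + 1), so |x^2 − 1| = |x − 1|·|x + 1|.
Impose δ ≤ 1 so that |x| < 2; then |x + 1| ≤ 3.
Hence |x^2 − 1| ≤ 3|x − 1|, which is < ε once |x − 1| < ε/3.
Take δ = min(1, ε/3). If 0 < |x − 1| < δ then both bounds hold and |x^2 − 1| ≤ 3|x − 1| < 3·(ε/3) = ε.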